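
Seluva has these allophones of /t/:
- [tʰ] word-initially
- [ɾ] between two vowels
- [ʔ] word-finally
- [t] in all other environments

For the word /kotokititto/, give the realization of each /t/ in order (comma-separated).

[ɾ], [ɾ], [t], [t]

Occurrence 1 (position 3): between two vowels → [ɾ].
Occurrence 2 (position 7): between two vowels → [ɾ].
Occurrence 3 (position 9): no conditioning environment matches → elsewhere allophone [t].
Occurrence 4 (position 10): no conditioning environment matches → elsewhere allophone [t].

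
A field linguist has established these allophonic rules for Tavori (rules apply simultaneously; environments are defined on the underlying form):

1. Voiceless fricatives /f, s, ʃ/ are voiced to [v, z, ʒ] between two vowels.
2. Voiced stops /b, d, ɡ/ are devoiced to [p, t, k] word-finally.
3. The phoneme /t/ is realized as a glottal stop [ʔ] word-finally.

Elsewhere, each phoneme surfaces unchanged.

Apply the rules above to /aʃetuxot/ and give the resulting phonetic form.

[aʒetuxoʔ]

/ʃ/ meets the environment for rule 1 (between two vowels) → [ʒ].
/t/ — between /e/ and /u/; rule 3 does not apply here → [t].
Rule 3 applies to /t/ (word-final: word-finally) → [ʔ].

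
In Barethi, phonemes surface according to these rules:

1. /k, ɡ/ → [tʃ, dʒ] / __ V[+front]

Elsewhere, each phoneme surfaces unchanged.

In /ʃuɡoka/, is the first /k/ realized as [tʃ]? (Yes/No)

No

/k/ (between /o/ and /a/) fails the environment for rule 1, so it stays [k].
The actual realization is [k], not [tʃ].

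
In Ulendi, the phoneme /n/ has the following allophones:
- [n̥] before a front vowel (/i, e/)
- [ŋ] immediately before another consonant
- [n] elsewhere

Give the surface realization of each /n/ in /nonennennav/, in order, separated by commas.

Occurrence 1 (position 1): no conditioning environment matches → elsewhere allophone [n].
Occurrence 2 (position 3): before a front vowel (/i, e/) → [n̥].
Occurrence 3 (position 5): immediately before another consonant → [ŋ].
Occurrence 4 (position 6): before a front vowel (/i, e/) → [n̥].
Occurrence 5 (position 8): immediately before another consonant → [ŋ].
Occurrence 6 (position 9): no conditioning environment matches → elsewhere allophone [n].

[n], [n̥], [ŋ], [n̥], [ŋ], [n]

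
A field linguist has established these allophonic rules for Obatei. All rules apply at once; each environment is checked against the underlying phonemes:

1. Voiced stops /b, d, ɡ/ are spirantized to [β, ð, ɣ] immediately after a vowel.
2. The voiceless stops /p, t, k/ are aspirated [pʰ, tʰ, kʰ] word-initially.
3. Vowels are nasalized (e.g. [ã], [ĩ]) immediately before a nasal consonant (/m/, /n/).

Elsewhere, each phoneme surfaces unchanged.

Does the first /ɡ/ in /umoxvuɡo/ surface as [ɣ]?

/ɡ/ (between /u/ and /o/) occurs immediately after a vowel → [ɣ] by rule 1.
The actual realization is [ɣ], which matches [ɣ].

Yes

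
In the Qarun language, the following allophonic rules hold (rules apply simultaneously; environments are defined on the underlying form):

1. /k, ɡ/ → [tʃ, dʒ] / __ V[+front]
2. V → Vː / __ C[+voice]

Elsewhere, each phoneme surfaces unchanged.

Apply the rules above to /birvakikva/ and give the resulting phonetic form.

/b/ (word-initial) is unaffected → [b].
/i/ meets the environment for rule 2 (before a voiced consonant) → [iː].
/r/ (between /i/ and /v/) is unaffected → [r].
/v/ stays [v].
/a/ — between /v/ and /k/; rule 2 does not apply here → [a].
/k/ meets the environment for rule 1 (before a front vowel) → [tʃ].
/i/ (between /k/ and /k/): rule 2 targets it, but not before a voiced consonant → unchanged [i].
/k/ (between /i/ and /v/) fails the environment for rule 1, so it stays [k].
/v/ — not in any rule's target class → [v].
/a/ (word-final) is in the target of rule 2 but the environment (before a voiced consonant) is not met → [a].

[biːrvatʃikva]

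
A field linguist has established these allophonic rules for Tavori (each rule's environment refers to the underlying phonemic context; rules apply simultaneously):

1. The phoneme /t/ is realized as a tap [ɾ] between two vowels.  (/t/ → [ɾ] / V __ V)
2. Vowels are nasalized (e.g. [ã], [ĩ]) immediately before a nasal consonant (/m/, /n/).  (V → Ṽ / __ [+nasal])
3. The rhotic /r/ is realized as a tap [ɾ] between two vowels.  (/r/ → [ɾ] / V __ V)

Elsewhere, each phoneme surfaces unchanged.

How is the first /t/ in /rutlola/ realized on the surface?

/t/ — between /u/ and /l/; rule 1 does not apply here → [t].

[t]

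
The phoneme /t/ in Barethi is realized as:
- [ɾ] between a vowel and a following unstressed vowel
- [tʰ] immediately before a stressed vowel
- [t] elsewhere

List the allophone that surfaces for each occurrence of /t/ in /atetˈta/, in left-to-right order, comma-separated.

Occurrence 1 (position 2): between a vowel and a following unstressed vowel → [ɾ].
Occurrence 2 (position 4): no conditioning environment matches → elsewhere allophone [t].
Occurrence 3 (position 5): immediately before a stressed vowel → [tʰ].

[ɾ], [t], [tʰ]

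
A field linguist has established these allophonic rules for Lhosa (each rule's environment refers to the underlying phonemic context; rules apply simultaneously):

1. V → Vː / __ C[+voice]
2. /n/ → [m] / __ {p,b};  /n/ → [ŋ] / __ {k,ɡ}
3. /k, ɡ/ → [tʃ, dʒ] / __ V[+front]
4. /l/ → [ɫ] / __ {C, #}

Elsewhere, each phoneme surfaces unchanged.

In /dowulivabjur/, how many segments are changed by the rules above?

5

Segments that undergo a rule: /o/ → [oː] (rule 1); /u/ → [uː] (rule 1); /i/ → [iː] (rule 1); /a/ → [aː] (rule 1); /u/ → [uː] (rule 1).
All other segments surface unchanged.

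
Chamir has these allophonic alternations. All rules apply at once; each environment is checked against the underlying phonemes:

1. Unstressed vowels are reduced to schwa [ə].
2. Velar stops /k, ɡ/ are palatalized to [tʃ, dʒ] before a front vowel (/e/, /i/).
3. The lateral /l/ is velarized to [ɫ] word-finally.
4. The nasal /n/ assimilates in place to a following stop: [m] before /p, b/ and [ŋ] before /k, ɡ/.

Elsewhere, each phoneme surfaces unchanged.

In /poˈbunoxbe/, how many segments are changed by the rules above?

3

Segments that undergo a rule: /o/ → [ə] (rule 1); /o/ → [ə] (rule 1); /e/ → [ə] (rule 1).
All other segments surface unchanged.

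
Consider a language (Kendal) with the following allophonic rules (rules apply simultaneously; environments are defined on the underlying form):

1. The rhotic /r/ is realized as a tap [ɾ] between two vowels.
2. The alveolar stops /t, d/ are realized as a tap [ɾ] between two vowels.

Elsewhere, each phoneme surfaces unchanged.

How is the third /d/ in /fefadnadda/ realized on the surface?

[d]

/d/ (between /d/ and /a/): rule 2 targets it, but not between two vowels → unchanged [d].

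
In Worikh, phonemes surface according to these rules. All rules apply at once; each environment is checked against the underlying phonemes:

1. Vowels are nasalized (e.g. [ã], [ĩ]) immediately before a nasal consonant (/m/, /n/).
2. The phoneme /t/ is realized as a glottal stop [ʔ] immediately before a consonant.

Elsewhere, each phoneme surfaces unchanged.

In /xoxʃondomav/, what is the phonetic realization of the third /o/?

/o/ — between /d/ and /m/, before a nasal consonant — surfaces as [õ] (rule 1).

[õ]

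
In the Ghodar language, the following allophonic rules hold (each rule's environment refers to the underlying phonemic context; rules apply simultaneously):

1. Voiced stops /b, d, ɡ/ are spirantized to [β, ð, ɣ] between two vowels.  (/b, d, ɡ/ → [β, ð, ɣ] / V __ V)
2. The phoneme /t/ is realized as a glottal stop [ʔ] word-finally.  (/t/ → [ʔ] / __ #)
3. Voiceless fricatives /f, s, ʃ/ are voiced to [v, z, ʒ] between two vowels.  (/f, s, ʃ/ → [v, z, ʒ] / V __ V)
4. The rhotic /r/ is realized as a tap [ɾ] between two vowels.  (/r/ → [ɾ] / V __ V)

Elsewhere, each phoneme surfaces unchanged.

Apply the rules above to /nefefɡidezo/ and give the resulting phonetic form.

/n/ (word-initial) is unaffected → [n].
/e/ — not in any rule's target class → [e].
/f/ (between /e/ and /e/) occurs between two vowels → [v] by rule 3.
/e/ (between /f/ and /f/): no rule targets it → [e].
/f/ (between /e/ and /ɡ/): rule 3 targets it, but not between two vowels → unchanged [f].
/ɡ/ — between /f/ and /i/; rule 1 does not apply here → [ɡ].
/i/ (between /ɡ/ and /d/) is unaffected → [i].
/d/ (between /i/ and /e/) occurs between two vowels → [ð] by rule 1.
/e/ (between /d/ and /z/) is unaffected → [e].
/z/ — not in any rule's target class → [z].
/o/ (word-final) is unaffected → [o].

[nevefɡiðezo]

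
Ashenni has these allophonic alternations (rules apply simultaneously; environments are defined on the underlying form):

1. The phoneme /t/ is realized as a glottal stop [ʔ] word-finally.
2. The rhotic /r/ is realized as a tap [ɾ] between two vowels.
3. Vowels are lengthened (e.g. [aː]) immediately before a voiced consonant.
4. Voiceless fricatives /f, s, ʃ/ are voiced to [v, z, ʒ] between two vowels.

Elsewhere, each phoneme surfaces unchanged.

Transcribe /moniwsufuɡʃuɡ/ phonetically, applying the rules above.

[moːniːwsuvuːɡʃuːɡ]

/o/ (between /m/ and /n/) occurs before a voiced consonant → [oː] by rule 3.
/i/ meets the environment for rule 3 (before a voiced consonant) → [iː].
/s/ (between /w/ and /u/) is in the target of rule 4 but the environment (between two vowels) is not met → [s].
/u/ (between /s/ and /f/): rule 3 targets it, but not before a voiced consonant → unchanged [u].
Rule 4 applies to /f/ (between /u/ and /u/: between two vowels) → [v].
/u/ (between /f/ and /ɡ/): before a voiced consonant, so rule 3 applies → [uː].
/ʃ/ — between /ɡ/ and /u/; rule 4 does not apply here → [ʃ].
Rule 3 applies to /u/ (between /ʃ/ and /ɡ/: before a voiced consonant) → [uː].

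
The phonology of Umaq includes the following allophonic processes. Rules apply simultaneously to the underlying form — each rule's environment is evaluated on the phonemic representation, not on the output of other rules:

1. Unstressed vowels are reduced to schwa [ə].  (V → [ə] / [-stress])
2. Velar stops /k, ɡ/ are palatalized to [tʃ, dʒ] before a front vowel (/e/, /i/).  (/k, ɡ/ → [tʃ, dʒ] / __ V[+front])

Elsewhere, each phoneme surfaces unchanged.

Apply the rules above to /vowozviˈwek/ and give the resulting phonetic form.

[vəwəzvəˈwek]

/v/ stays [v].
/o/ meets the environment for rule 1 (in an unstressed syllable) → [ə].
/w/ (between /o/ and /o/): no rule targets it → [w].
/o/ meets the environment for rule 1 (in an unstressed syllable) → [ə].
/z/ (between /o/ and /v/) is unaffected → [z].
/v/ — not in any rule's target class → [v].
/i/ (between /v/ and /w/) occurs in an unstressed syllable → [ə] by rule 1.
/w/ (between /i/ and /e/) is unaffected → [w].
/e/ (between /w/ and /k/) fails the environment for rule 1, so it stays [e].
/k/ (word-final) is in the target of rule 2 but the environment (before a front vowel) is not met → [k].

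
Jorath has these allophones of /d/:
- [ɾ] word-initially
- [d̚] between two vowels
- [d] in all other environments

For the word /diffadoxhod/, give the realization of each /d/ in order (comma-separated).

Occurrence 1 (position 1): word-initially → [ɾ].
Occurrence 2 (position 6): between two vowels → [d̚].
Occurrence 3 (position 11): no conditioning environment matches → elsewhere allophone [d].

[ɾ], [d̚], [d]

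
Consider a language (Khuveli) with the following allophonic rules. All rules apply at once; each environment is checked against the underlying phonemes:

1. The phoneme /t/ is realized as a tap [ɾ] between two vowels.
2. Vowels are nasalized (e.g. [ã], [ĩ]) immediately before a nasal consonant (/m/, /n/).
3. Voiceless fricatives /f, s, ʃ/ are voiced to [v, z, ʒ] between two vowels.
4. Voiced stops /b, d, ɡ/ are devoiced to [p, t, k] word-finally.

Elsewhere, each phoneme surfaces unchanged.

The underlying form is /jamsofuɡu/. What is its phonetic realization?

/j/ (word-initial): no rule targets it → [j].
Rule 2 applies to /a/ (between /j/ and /m/: before a nasal consonant) → [ã].
/m/ — not in any rule's target class → [m].
/s/ (between /m/ and /o/): rule 3 targets it, but not between two vowels → unchanged [s].
/o/ (between /s/ and /f/): rule 2 targets it, but not before a nasal consonant → unchanged [o].
/f/ — between /o/ and /u/, between two vowels — surfaces as [v] (rule 3).
/u/ (between /f/ and /ɡ/) is in the target of rule 2 but the environment (before a nasal consonant) is not met → [u].
/ɡ/ (between /u/ and /u/): rule 4 targets it, but not word-finally → unchanged [ɡ].
/u/ (word-final) fails the environment for rule 2, so it stays [u].

[jãmsovuɡu]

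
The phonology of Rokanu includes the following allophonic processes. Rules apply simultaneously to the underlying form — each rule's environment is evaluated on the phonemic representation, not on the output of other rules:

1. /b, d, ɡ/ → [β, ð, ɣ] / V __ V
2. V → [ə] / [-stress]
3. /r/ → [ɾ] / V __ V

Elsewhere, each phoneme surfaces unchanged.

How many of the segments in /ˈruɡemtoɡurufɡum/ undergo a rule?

8

Segments that undergo a rule: /ɡ/ → [ɣ] (rule 1); /e/ → [ə] (rule 2); /o/ → [ə] (rule 2); /ɡ/ → [ɣ] (rule 1); /u/ → [ə] (rule 2); /r/ → [ɾ] (rule 3); /u/ → [ə] (rule 2); /u/ → [ə] (rule 2).
All other segments surface unchanged.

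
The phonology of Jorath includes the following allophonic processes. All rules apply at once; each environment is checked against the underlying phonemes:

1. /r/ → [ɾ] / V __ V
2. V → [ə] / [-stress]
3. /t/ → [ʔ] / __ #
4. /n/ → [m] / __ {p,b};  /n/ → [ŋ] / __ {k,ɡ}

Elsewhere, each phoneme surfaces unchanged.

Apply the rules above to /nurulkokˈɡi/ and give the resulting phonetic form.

[nəɾəlkəkˈɡi]

/n/ — word-initial; rule 4 does not apply here → [n].
/u/ (between /n/ and /r/) occurs in an unstressed syllable → [ə] by rule 2.
/r/ (between /u/ and /u/): between two vowels, so rule 1 applies → [ɾ].
/u/ (between /r/ and /l/): in an unstressed syllable, so rule 2 applies → [ə].
/l/ stays [l].
/k/ stays [k].
Rule 2 applies to /o/ (between /k/ and /k/: in an unstressed syllable) → [ə].
/k/ (between /o/ and /ɡ/): no rule targets it → [k].
/ɡ/ (between /k/ and /i/) is unaffected → [ɡ].
/i/ (word-final): rule 2 targets it, but not in an unstressed syllable → unchanged [i].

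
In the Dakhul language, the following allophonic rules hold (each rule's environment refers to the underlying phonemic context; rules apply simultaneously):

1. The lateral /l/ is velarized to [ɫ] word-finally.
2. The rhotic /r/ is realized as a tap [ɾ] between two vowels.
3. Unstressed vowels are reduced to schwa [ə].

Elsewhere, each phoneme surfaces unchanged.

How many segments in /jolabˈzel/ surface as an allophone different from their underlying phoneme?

Segments that undergo a rule: /o/ → [ə] (rule 3); /a/ → [ə] (rule 3); /l/ → [ɫ] (rule 1).
All other segments surface unchanged.

3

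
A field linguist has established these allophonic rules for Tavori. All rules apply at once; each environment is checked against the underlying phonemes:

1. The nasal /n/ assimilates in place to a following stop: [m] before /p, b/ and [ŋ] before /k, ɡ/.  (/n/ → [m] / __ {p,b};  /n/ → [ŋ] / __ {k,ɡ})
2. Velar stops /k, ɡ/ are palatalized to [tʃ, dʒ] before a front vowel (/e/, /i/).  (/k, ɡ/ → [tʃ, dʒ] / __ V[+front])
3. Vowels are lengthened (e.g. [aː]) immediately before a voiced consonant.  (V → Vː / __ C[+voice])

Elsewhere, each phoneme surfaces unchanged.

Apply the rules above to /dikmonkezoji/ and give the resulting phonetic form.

[dikmoːŋtʃeːzoːji]

/d/ (word-initial) is unaffected → [d].
/i/ (between /d/ and /k/): rule 3 targets it, but not before a voiced consonant → unchanged [i].
/k/ (between /i/ and /m/): rule 2 targets it, but not before a front vowel → unchanged [k].
/m/ (between /k/ and /o/) is unaffected → [m].
/o/ (between /m/ and /n/): before a voiced consonant, so rule 3 applies → [oː].
/n/ (between /o/ and /k/): before a labial or velar stop, so rule 1 applies → [ŋ].
Rule 2 applies to /k/ (between /n/ and /e/: before a front vowel) → [tʃ].
/e/ — between /k/ and /z/, before a voiced consonant — surfaces as [eː] (rule 3).
/z/ (between /e/ and /o/): no rule targets it → [z].
Rule 3 applies to /o/ (between /z/ and /j/: before a voiced consonant) → [oː].
/j/ (between /o/ and /i/): no rule targets it → [j].
/i/ (word-final) is in the target of rule 3 but the environment (before a voiced consonant) is not met → [i].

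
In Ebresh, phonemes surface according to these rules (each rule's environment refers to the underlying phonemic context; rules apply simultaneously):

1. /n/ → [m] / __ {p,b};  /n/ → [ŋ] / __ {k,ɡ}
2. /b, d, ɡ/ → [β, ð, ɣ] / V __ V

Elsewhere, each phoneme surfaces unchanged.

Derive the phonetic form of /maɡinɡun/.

/m/ stays [m].
/a/ (between /m/ and /ɡ/): no rule targets it → [a].
Rule 2 applies to /ɡ/ (between /a/ and /i/: between two vowels) → [ɣ].
/i/ stays [i].
/n/ (between /i/ and /ɡ/) occurs before a labial or velar stop → [ŋ] by rule 1.
/ɡ/ (between /n/ and /u/): rule 2 targets it, but not between two vowels → unchanged [ɡ].
/u/ (between /ɡ/ and /n/): no rule targets it → [u].
/n/ (word-final) is in the target of rule 1 but the environment (before a labial or velar stop) is not met → [n].

[maɣiŋɡun]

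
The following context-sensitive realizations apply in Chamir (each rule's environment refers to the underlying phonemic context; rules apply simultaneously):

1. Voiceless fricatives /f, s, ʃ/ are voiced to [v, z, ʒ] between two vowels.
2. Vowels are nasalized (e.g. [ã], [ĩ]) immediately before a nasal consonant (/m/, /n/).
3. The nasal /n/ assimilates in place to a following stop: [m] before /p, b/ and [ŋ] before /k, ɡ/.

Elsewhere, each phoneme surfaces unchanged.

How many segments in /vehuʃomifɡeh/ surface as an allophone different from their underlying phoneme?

Segments that undergo a rule: /ʃ/ → [ʒ] (rule 1); /o/ → [õ] (rule 2).
All other segments surface unchanged.

2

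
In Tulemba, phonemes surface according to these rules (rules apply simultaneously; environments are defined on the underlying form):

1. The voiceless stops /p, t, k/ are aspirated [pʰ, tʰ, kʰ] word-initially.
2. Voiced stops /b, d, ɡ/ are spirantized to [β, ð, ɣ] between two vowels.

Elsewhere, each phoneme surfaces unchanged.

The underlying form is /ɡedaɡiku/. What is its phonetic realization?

[ɡeðaɣiku]

/ɡ/ (word-initial): rule 2 targets it, but not between two vowels → unchanged [ɡ].
/d/ — between /e/ and /a/, between two vowels — surfaces as [ð] (rule 2).
/ɡ/ — between /a/ and /i/, between two vowels — surfaces as [ɣ] (rule 2).
/k/ (between /i/ and /u/): rule 1 targets it, but not word-initially → unchanged [k].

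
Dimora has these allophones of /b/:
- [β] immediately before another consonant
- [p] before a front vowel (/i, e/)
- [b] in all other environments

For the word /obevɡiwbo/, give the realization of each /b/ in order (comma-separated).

[p], [b]

Occurrence 1 (position 2): before a front vowel (/i, e/) → [p].
Occurrence 2 (position 8): no conditioning environment matches → elsewhere allophone [b].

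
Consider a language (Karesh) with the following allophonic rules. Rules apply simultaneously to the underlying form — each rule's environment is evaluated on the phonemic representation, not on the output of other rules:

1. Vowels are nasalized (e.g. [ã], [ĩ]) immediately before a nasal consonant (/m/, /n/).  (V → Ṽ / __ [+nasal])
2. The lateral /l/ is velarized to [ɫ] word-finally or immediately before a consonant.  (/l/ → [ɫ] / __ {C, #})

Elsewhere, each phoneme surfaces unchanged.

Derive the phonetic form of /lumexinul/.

[lũmexĩnuɫ]

/l/ (word-initial) fails the environment for rule 2, so it stays [l].
/u/ (between /l/ and /m/) occurs before a nasal consonant → [ũ] by rule 1.
/m/ stays [m].
/e/ — between /m/ and /x/; rule 1 does not apply here → [e].
/x/ (between /e/ and /i/): no rule targets it → [x].
Rule 1 applies to /i/ (between /x/ and /n/: before a nasal consonant) → [ĩ].
/n/ (between /i/ and /u/): no rule targets it → [n].
/u/ (between /n/ and /l/) fails the environment for rule 1, so it stays [u].
Rule 2 applies to /l/ (word-final: word-finally or immediately before a consonant) → [ɫ].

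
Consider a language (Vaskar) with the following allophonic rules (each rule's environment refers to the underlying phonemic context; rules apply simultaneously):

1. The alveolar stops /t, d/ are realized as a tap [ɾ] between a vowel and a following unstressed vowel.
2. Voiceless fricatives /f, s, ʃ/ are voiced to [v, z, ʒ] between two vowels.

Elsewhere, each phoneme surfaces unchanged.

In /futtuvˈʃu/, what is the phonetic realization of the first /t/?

[t]

/t/ (between /u/ and /t/): rule 1 targets it, but not between a vowel and a following unstressed vowel → unchanged [t].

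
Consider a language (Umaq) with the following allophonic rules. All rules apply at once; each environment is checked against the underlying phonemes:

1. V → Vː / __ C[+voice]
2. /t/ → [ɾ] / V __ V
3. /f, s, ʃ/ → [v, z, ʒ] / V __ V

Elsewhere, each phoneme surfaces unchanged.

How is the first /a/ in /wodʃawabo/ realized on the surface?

[aː]

Rule 1 applies to /a/ (between /ʃ/ and /w/: before a voiced consonant) → [aː].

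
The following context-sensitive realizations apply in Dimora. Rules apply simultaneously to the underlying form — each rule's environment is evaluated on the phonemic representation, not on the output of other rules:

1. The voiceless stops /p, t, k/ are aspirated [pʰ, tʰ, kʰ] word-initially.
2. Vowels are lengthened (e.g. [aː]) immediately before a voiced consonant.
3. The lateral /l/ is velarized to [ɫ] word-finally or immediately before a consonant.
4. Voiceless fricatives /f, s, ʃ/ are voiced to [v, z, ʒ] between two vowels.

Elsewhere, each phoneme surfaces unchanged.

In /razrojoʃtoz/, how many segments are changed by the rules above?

Segments that undergo a rule: /a/ → [aː] (rule 2); /o/ → [oː] (rule 2); /o/ → [oː] (rule 2).
All other segments surface unchanged.

3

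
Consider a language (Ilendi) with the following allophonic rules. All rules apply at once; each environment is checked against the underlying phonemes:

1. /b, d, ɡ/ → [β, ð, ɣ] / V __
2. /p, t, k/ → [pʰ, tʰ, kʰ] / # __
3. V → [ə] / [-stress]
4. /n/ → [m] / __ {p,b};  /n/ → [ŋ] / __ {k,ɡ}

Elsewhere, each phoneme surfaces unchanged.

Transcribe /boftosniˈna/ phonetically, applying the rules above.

/b/ (word-initial) fails the environment for rule 1, so it stays [b].
Rule 3 applies to /o/ (between /b/ and /f/: in an unstressed syllable) → [ə].
/t/ (between /f/ and /o/) fails the environment for rule 2, so it stays [t].
/o/ (between /t/ and /s/): in an unstressed syllable, so rule 3 applies → [ə].
/n/ (between /s/ and /i/): rule 4 targets it, but not before a labial or velar stop → unchanged [n].
/i/ (between /n/ and /n/): in an unstressed syllable, so rule 3 applies → [ə].
/n/ (between /i/ and /a/) fails the environment for rule 4, so it stays [n].
/a/ (word-final) is in the target of rule 3 but the environment (in an unstressed syllable) is not met → [a].

[bəftəsnəˈna]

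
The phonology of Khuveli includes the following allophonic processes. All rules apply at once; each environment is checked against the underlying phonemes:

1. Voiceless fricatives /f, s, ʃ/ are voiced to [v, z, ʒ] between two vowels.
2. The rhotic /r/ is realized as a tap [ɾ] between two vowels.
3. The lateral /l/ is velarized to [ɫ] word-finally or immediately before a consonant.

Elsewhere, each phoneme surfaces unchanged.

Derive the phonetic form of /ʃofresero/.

[ʃofrezeɾo]

/ʃ/ (word-initial): rule 1 targets it, but not between two vowels → unchanged [ʃ].
/o/ — not in any rule's target class → [o].
/f/ (between /o/ and /r/) is in the target of rule 1 but the environment (between two vowels) is not met → [f].
/r/ — between /f/ and /e/; rule 2 does not apply here → [r].
/e/ (between /r/ and /s/): no rule targets it → [e].
/s/ — between /e/ and /e/, between two vowels — surfaces as [z] (rule 1).
/e/ stays [e].
/r/ (between /e/ and /o/): between two vowels, so rule 2 applies → [ɾ].
/o/ stays [o].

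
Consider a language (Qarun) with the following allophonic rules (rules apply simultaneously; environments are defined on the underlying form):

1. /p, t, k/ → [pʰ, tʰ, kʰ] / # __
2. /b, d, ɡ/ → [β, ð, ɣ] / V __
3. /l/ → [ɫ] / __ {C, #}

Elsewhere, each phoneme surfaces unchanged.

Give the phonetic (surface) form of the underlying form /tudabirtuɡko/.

/t/ — word-initial, word-initially — surfaces as [tʰ] (rule 1).
/u/ (between /t/ and /d/) is unaffected → [u].
Rule 2 applies to /d/ (between /u/ and /a/: immediately after a vowel) → [ð].
/a/ (between /d/ and /b/) is unaffected → [a].
Rule 2 applies to /b/ (between /a/ and /i/: immediately after a vowel) → [β].
/i/ stays [i].
/r/ — not in any rule's target class → [r].
/t/ (between /r/ and /u/) is in the target of rule 1 but the environment (word-initially) is not met → [t].
/u/ (between /t/ and /ɡ/) is unaffected → [u].
/ɡ/ (between /u/ and /k/): immediately after a vowel, so rule 2 applies → [ɣ].
/k/ — between /ɡ/ and /o/; rule 1 does not apply here → [k].
/o/ — not in any rule's target class → [o].

[tʰuðaβirtuɣko]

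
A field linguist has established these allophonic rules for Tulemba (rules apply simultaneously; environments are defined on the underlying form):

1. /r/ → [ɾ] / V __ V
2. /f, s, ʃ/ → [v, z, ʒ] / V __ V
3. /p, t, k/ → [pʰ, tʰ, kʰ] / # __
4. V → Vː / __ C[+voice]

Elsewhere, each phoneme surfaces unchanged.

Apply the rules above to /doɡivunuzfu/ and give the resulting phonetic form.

/d/ — not in any rule's target class → [d].
/o/ (between /d/ and /ɡ/): before a voiced consonant, so rule 4 applies → [oː].
/ɡ/ — not in any rule's target class → [ɡ].
/i/ (between /ɡ/ and /v/) occurs before a voiced consonant → [iː] by rule 4.
/v/ (between /i/ and /u/) is unaffected → [v].
Rule 4 applies to /u/ (between /v/ and /n/: before a voiced consonant) → [uː].
/n/ stays [n].
/u/ — between /n/ and /z/, before a voiced consonant — surfaces as [uː] (rule 4).
/z/ stays [z].
/f/ — between /z/ and /u/; rule 2 does not apply here → [f].
/u/ (word-final) is in the target of rule 4 but the environment (before a voiced consonant) is not met → [u].

[doːɡiːvuːnuːzfu]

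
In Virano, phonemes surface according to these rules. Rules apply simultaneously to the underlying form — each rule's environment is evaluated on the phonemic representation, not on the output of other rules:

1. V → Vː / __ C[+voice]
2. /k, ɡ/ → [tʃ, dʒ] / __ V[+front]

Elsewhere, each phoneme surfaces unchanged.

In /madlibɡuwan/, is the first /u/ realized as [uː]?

Yes

/u/ — between /ɡ/ and /w/, before a voiced consonant — surfaces as [uː] (rule 1).
The actual realization is [uː], which matches [uː].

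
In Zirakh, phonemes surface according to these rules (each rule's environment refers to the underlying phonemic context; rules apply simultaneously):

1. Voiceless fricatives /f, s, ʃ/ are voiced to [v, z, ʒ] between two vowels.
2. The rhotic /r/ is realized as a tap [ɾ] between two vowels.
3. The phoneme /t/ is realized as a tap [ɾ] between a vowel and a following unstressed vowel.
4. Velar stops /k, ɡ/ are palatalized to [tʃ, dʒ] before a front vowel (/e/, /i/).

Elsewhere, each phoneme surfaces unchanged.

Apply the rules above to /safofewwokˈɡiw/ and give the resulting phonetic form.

/s/ (word-initial) fails the environment for rule 1, so it stays [s].
/a/ (between /s/ and /f/) is unaffected → [a].
/f/ — between /a/ and /o/, between two vowels — surfaces as [v] (rule 1).
/o/ (between /f/ and /f/) is unaffected → [o].
/f/ — between /o/ and /e/, between two vowels — surfaces as [v] (rule 1).
/e/ — not in any rule's target class → [e].
/w/ (between /e/ and /w/) is unaffected → [w].
/w/ — not in any rule's target class → [w].
/o/ — not in any rule's target class → [o].
/k/ (between /o/ and /ɡ/) fails the environment for rule 4, so it stays [k].
/ɡ/ (between /k/ and /i/) occurs before a front vowel → [dʒ] by rule 4.
/i/ (between /ɡ/ and /w/) is unaffected → [i].
/w/ stays [w].

[savovewwokˈdʒiw]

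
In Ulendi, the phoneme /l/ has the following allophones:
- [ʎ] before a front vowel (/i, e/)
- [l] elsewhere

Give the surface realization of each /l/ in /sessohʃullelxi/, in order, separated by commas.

Occurrence 1 (position 9): no conditioning environment matches → elsewhere allophone [l].
Occurrence 2 (position 10): before a front vowel (/i, e/) → [ʎ].
Occurrence 3 (position 12): no conditioning environment matches → elsewhere allophone [l].

[l], [ʎ], [l]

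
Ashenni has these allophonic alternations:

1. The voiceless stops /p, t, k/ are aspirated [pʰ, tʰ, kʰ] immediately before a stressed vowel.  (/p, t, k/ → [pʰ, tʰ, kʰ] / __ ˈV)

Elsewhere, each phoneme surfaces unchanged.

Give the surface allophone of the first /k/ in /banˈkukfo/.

[kʰ]

/k/ — between /n/ and /u/, immediately before a stressed vowel — surfaces as [kʰ] (rule 1).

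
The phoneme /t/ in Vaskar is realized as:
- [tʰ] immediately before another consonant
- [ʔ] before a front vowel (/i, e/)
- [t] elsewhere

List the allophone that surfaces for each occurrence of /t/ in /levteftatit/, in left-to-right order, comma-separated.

Occurrence 1 (position 4): before a front vowel (/i, e/) → [ʔ].
Occurrence 2 (position 7): no conditioning environment matches → elsewhere allophone [t].
Occurrence 3 (position 9): before a front vowel (/i, e/) → [ʔ].
Occurrence 4 (position 11): no conditioning environment matches → elsewhere allophone [t].

[ʔ], [t], [ʔ], [t]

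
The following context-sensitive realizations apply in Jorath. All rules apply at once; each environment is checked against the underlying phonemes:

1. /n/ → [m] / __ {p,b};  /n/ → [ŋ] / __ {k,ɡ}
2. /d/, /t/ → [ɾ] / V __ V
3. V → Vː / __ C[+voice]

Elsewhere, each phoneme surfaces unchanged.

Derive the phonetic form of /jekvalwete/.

[jekvaːlweɾe]

/e/ (between /j/ and /k/) is in the target of rule 3 but the environment (before a voiced consonant) is not met → [e].
/a/ (between /v/ and /l/) occurs before a voiced consonant → [aː] by rule 3.
/e/ (between /w/ and /t/) fails the environment for rule 3, so it stays [e].
Rule 2 applies to /t/ (between /e/ and /e/: between two vowels) → [ɾ].
/e/ (word-final): rule 3 targets it, but not before a voiced consonant → unchanged [e].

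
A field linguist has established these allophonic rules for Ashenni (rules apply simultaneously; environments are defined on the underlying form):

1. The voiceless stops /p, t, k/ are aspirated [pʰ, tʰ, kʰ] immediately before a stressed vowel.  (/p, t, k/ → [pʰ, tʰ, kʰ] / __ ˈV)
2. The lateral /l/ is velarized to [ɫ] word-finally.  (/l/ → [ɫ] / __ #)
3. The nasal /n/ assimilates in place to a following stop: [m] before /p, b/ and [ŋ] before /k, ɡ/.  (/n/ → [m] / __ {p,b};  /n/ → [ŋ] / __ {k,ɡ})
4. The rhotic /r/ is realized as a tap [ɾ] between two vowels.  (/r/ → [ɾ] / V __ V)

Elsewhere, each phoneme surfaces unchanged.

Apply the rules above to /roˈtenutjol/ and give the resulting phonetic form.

[roˈtʰenutjoɫ]

/r/ (word-initial): rule 4 targets it, but not between two vowels → unchanged [r].
/o/ stays [o].
/t/ meets the environment for rule 1 (immediately before a stressed vowel) → [tʰ].
/e/ (between /t/ and /n/) is unaffected → [e].
/n/ (between /e/ and /u/) fails the environment for rule 3, so it stays [n].
/u/ (between /n/ and /t/): no rule targets it → [u].
/t/ (between /u/ and /j/) fails the environment for rule 1, so it stays [t].
/j/ (between /t/ and /o/) is unaffected → [j].
/o/ — not in any rule's target class → [o].
/l/ meets the environment for rule 2 (word-finally) → [ɫ].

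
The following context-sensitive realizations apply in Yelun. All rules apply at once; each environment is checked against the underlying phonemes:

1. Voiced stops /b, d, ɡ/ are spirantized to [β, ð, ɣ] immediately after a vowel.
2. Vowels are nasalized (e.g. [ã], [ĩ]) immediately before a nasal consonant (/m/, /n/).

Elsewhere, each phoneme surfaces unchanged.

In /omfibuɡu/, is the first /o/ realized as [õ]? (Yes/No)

Yes

/o/ (word-initial) occurs before a nasal consonant → [õ] by rule 2.
The actual realization is [õ], which matches [õ].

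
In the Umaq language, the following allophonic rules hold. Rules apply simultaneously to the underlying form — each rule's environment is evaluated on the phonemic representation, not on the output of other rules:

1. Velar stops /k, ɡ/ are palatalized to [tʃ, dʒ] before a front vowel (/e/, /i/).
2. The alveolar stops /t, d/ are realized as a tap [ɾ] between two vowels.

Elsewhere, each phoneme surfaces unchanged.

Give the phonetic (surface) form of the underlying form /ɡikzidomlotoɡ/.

Rule 1 applies to /ɡ/ (word-initial: before a front vowel) → [dʒ].
/k/ (between /i/ and /z/) fails the environment for rule 1, so it stays [k].
/d/ (between /i/ and /o/) occurs between two vowels → [ɾ] by rule 2.
/t/ (between /o/ and /o/): between two vowels, so rule 2 applies → [ɾ].
/ɡ/ — word-final; rule 1 does not apply here → [ɡ].

[dʒikziɾomloɾoɡ]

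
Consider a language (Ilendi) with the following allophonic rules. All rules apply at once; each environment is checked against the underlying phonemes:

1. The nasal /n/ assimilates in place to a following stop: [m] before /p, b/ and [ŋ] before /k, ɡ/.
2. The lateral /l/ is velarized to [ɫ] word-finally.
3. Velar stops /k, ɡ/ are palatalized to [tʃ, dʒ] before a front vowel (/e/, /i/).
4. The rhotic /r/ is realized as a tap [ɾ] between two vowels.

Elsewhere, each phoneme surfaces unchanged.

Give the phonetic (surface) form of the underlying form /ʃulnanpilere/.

/ʃ/ — not in any rule's target class → [ʃ].
/u/ — not in any rule's target class → [u].
/l/ (between /u/ and /n/) is in the target of rule 2 but the environment (word-finally) is not met → [l].
/n/ (between /l/ and /a/) is in the target of rule 1 but the environment (before a labial or velar stop) is not met → [n].
/a/ — not in any rule's target class → [a].
/n/ (between /a/ and /p/) occurs before a labial or velar stop → [m] by rule 1.
/p/ — not in any rule's target class → [p].
/i/ (between /p/ and /l/): no rule targets it → [i].
/l/ — between /i/ and /e/; rule 2 does not apply here → [l].
/e/ — not in any rule's target class → [e].
/r/ (between /e/ and /e/): between two vowels, so rule 4 applies → [ɾ].
/e/ — not in any rule's target class → [e].

[ʃulnampileɾe]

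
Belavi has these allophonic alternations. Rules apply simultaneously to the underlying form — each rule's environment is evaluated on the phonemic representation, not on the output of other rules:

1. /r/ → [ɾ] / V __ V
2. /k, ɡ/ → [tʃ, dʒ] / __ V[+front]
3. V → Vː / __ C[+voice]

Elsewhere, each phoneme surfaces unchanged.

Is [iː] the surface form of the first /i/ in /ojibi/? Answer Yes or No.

/i/ (between /j/ and /b/) occurs before a voiced consonant → [iː] by rule 3.
The actual realization is [iː], which matches [iː].

Yes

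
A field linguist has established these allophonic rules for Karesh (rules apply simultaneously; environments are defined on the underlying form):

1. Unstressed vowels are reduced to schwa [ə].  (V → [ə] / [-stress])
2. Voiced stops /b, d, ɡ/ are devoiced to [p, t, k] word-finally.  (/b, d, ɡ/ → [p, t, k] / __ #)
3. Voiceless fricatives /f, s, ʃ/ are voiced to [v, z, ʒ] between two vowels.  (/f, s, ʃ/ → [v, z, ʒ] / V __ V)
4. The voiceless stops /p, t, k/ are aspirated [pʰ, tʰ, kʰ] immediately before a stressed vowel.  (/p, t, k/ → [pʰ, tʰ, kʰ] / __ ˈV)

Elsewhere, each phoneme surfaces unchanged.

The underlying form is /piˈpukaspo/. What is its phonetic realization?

/p/ (word-initial) fails the environment for rule 4, so it stays [p].
/i/ (between /p/ and /p/) occurs in an unstressed syllable → [ə] by rule 1.
/p/ (between /i/ and /u/) occurs immediately before a stressed vowel → [pʰ] by rule 4.
/u/ (between /p/ and /k/): rule 1 targets it, but not in an unstressed syllable → unchanged [u].
/k/ (between /u/ and /a/) is in the target of rule 4 but the environment (immediately before a stressed vowel) is not met → [k].
/a/ (between /k/ and /s/) occurs in an unstressed syllable → [ə] by rule 1.
/s/ — between /a/ and /p/; rule 3 does not apply here → [s].
/p/ (between /s/ and /o/) is in the target of rule 4 but the environment (immediately before a stressed vowel) is not met → [p].
/o/ — word-final, in an unstressed syllable — surfaces as [ə] (rule 1).

[pəˈpʰukəspə]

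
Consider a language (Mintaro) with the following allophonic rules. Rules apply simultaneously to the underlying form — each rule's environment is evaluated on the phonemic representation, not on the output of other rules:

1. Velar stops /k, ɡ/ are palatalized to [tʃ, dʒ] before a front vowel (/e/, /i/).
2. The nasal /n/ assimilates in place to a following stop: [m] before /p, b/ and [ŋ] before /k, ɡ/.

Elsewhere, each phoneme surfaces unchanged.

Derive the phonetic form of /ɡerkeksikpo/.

/ɡ/ (word-initial): before a front vowel, so rule 1 applies → [dʒ].
/e/ — not in any rule's target class → [e].
/r/ — not in any rule's target class → [r].
/k/ meets the environment for rule 1 (before a front vowel) → [tʃ].
/e/ — not in any rule's target class → [e].
/k/ (between /e/ and /s/) fails the environment for rule 1, so it stays [k].
/s/ (between /k/ and /i/) is unaffected → [s].
/i/ (between /s/ and /k/): no rule targets it → [i].
/k/ (between /i/ and /p/) fails the environment for rule 1, so it stays [k].
/p/ stays [p].
/o/ (word-final): no rule targets it → [o].

[dʒertʃeksikpo]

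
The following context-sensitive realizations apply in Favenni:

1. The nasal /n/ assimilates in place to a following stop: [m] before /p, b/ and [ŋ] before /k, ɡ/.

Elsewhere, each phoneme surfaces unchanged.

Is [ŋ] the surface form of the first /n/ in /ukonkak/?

/n/ (between /o/ and /k/) occurs before a labial or velar stop → [ŋ] by rule 1.
The actual realization is [ŋ], which matches [ŋ].

Yes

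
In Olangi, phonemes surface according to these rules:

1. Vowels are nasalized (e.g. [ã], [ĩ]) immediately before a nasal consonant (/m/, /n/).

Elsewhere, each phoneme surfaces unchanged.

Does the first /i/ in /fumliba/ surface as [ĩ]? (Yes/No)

No

/i/ (between /l/ and /b/): rule 1 targets it, but not before a nasal consonant → unchanged [i].
The actual realization is [i], not [ĩ].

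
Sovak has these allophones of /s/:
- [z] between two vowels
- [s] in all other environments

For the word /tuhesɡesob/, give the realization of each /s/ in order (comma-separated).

Occurrence 1 (position 5): no conditioning environment matches → elsewhere allophone [s].
Occurrence 2 (position 8): between two vowels → [z].

[s], [z]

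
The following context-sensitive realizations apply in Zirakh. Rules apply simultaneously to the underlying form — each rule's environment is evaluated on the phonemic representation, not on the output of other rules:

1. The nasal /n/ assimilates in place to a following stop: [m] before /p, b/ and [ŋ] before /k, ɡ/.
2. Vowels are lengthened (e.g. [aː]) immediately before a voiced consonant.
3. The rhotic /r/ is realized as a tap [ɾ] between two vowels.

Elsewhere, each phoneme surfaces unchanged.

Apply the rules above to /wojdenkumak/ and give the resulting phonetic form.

/o/ (between /w/ and /j/): before a voiced consonant, so rule 2 applies → [oː].
/e/ meets the environment for rule 2 (before a voiced consonant) → [eː].
/n/ meets the environment for rule 1 (before a labial or velar stop) → [ŋ].
/u/ meets the environment for rule 2 (before a voiced consonant) → [uː].
/a/ (between /m/ and /k/) is in the target of rule 2 but the environment (before a voiced consonant) is not met → [a].

[woːjdeːŋkuːmak]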